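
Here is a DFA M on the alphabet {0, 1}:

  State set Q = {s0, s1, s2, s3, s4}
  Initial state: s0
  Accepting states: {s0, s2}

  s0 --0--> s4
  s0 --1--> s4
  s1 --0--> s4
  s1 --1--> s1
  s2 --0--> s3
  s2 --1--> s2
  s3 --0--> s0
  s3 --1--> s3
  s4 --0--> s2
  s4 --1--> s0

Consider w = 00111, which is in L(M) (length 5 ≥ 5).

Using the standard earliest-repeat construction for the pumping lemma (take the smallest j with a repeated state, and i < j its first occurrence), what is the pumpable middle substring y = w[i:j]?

State sequence: s0 -0-> s4 -0-> s2 -1-> s2 -1-> s2 -1-> s2
First repeat at step 3: s2 was already visited.

So i = 2, j = 3, giving x = w[0:2] = 00, y = w[2:3] = 1, z = w[3:5] = 11.
Check: |xy| = 3 ≤ 5 and |y| = 1 ≥ 1. Reading y takes M from s2 back to s2, so every xyⁱz is accepted.

1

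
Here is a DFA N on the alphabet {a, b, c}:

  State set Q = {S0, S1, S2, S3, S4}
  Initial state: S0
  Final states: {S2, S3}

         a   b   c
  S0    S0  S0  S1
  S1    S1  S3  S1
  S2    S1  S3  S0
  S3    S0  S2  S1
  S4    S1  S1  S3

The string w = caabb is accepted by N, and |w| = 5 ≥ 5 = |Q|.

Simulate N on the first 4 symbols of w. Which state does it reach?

S3

Run of N on the first 4 characters of w = c a a b:
  step 0: S0  (start)
  step 1: S1  (read c: S0→S1)
  step 2: S1  (read a: S1→S1)
  step 3: S1  (read a: S1→S1)
  step 4: S3  (read b: S1→S3)

After reading 4 characters, N is in state S3.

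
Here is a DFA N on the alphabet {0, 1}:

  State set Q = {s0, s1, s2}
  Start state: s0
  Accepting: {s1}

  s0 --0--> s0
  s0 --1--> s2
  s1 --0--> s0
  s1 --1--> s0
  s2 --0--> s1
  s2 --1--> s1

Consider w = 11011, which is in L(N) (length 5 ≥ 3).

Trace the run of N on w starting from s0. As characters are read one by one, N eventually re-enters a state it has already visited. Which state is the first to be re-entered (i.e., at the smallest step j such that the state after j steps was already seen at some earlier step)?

Run of N on w = 1 1 0 1 1:
  step 0: s0  (start)
  step 1: s2  (read 1: s0→s2)
  step 2: s1  (read 1: s2→s1)
  step 3: s0  (read 0: s1→s0)   ← first repeat (s0 seen earlier)
  step 4: s2  (read 1: s0→s2)
  step 5: s1  (read 1: s2→s1)

The earliest repeat is at step j = 3: N is in s0, which it already visited at step i = 0.
With |Q| = 3, pigeonhole forces a state repeat no later than step 3; the substring read between the first and second visits to that state can be pumped.

s0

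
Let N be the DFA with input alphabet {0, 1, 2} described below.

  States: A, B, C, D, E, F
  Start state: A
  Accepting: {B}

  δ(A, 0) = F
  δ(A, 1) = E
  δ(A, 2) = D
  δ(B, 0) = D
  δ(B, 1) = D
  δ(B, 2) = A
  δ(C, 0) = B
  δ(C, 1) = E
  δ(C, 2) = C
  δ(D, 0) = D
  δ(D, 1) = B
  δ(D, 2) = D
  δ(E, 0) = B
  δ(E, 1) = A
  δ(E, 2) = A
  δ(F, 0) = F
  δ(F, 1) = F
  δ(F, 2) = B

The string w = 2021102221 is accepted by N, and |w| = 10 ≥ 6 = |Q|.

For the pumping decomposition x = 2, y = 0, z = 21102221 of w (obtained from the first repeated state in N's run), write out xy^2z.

20021102221

xy^2z = 2·0·0·21102221 = 20021102221.
Reading y = 0 takes N from D back to D, so after x·y·y the machine is still in D, and z then leads to the accepting state B. Hence 20021102221 ∈ L(N).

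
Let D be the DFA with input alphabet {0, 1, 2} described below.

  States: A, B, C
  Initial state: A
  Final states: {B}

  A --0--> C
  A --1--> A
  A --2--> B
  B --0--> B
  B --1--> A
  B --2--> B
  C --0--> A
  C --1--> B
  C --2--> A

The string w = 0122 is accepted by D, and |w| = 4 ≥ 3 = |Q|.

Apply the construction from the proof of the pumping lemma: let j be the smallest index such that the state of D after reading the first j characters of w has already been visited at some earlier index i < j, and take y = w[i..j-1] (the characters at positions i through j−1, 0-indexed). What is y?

Run of D on w = 0 1 2 2:
  step 0: A  (start)
  step 1: C  (read 0: A→C)
  step 2: B  (read 1: C→B)
  step 3: B  (read 2: B→B)   ← first repeat (B seen earlier)
  step 4: B  (read 2: B→B)

So i = 2, j = 3, giving x = w[0:2] = 01, y = w[2:3] = 2, z = w[3:4] = 2.
Check: |xy| = 3 ≤ 3 and |y| = 1 ≥ 1. Reading y takes D from B back to B, so every xyⁱz is accepted.

2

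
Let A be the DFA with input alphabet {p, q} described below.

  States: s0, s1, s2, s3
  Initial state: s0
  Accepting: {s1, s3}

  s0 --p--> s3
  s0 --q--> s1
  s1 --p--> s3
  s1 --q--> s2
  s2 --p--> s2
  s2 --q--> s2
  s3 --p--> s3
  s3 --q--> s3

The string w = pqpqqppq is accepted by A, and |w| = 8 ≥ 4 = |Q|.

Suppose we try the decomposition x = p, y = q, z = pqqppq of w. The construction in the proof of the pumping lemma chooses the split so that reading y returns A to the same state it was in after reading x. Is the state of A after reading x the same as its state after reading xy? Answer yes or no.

yes

Run of A on the first 2 characters of w = p q:
  step 0: s0  (start)
  step 1: s3  (read p: s0→s3)
  step 2: s3  (read q: s3→s3)

After x (step 1): s3. After xy (step 2): s3.
They match, so y = q drives A around a cycle from s3 back to itself; pumping y any number of times keeps A in s3 before reading z, and xyⁱz ∈ L(A) for every i ≥ 0.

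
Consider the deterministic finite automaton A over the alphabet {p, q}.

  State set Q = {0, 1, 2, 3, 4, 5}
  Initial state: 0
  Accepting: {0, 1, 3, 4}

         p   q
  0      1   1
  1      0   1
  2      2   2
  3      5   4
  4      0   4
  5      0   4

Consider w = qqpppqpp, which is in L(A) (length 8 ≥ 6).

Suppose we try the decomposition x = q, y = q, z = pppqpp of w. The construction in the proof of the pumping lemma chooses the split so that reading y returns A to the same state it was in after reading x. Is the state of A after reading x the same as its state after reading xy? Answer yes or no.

State sequence: 0 -q-> 1 -q-> 1

After x (step 1): 1. After xy (step 2): 1.
They match, so y = q drives A around a cycle from 1 back to itself; pumping y any number of times keeps A in 1 before reading z, and xyⁱz ∈ L(A) for every i ≥ 0.

yes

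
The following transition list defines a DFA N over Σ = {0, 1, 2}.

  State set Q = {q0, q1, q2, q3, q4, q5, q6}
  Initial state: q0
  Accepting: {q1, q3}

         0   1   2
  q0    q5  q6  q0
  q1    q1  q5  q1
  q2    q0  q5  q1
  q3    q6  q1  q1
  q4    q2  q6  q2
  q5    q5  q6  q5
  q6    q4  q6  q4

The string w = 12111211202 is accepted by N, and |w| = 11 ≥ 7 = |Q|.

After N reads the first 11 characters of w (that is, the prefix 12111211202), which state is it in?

q1

State sequence: q0 -1-> q6 -2-> q4 -1-> q6 -1-> q6 -1-> q6 -2-> q4 -1-> q6 -1-> q6 -2-> q4 -0-> q2 -2-> q1

After reading 11 characters, N is in state q1.
(This kind of state-tracing is the core of the pumping-lemma construction: with 7 states, pigeonhole forces a repeat within the first 7 steps.)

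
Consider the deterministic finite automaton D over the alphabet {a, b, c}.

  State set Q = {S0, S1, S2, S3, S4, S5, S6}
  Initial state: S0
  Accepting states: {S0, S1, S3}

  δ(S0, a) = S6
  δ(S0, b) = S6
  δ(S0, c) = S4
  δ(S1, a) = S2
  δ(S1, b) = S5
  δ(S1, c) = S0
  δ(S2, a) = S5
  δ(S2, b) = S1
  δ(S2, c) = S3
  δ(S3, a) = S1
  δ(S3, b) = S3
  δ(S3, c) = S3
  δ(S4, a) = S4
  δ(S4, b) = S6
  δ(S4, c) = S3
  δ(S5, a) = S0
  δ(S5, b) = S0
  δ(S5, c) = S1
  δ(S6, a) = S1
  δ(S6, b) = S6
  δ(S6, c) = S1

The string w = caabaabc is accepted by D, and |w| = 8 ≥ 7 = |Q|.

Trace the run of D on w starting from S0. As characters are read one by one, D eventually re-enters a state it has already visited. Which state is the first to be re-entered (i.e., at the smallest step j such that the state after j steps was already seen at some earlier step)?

Run of D on w = c a a b a a b c:
  step 0: S0  (start)
  step 1: S4  (read c: S0→S4)
  step 2: S4  (read a: S4→S4)   ← first repeat (S4 seen earlier)
  step 3: S4  (read a: S4→S4)
  step 4: S6  (read b: S4→S6)
  step 5: S1  (read a: S6→S1)
  step 6: S2  (read a: S1→S2)
  step 7: S1  (read b: S2→S1)
  step 8: S0  (read c: S1→S0)

The earliest repeat is at step j = 2: D is in S4, which it already visited at step i = 1.

S4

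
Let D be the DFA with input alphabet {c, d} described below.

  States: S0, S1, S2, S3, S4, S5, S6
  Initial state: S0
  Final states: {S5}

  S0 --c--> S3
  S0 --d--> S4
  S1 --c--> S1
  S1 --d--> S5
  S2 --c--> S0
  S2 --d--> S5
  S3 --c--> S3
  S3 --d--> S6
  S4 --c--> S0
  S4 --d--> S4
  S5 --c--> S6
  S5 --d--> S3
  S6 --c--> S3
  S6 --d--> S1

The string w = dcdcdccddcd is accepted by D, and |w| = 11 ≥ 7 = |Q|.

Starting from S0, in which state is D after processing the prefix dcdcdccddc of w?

Run of D on the first 10 characters of w = d c d c d c c d d c:
  step 0: S0  (start)
  step 1: S4  (read d: S0→S4)
  step 2: S0  (read c: S4→S0)
  step 3: S4  (read d: S0→S4)
  step 4: S0  (read c: S4→S0)
  step 5: S4  (read d: S0→S4)
  step 6: S0  (read c: S4→S0)
  step 7: S3  (read c: S0→S3)
  step 8: S6  (read d: S3→S6)
  step 9: S1  (read d: S6→S1)
  step 10: S1  (read c: S1→S1)

After reading 10 characters, D is in state S1.
(This kind of state-tracing is the core of the pumping-lemma construction: with 7 states, pigeonhole forces a repeat within the first 7 steps.)

S1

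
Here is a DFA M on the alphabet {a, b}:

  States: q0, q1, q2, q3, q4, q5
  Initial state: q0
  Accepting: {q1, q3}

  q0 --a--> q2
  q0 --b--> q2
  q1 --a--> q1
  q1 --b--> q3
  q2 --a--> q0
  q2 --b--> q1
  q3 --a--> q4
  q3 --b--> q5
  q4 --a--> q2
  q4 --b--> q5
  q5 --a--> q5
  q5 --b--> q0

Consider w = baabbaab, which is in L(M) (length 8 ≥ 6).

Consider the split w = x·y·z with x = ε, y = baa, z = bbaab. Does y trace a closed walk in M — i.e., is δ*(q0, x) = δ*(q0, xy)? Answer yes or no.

no

Run of M on the first 3 characters of w = b a a:
  step 0: q0  (start)
  step 1: q2  (read b: q0→q2)
  step 2: q0  (read a: q2→q0)
  step 3: q2  (read a: q0→q2)

After x (step 0): q0. After xy (step 3): q2.
They differ (q0 ≠ q2), so y is not a cycle from the state after x; this split is not the one the pumping-lemma construction produces, and pumping y need not keep the string in L(M).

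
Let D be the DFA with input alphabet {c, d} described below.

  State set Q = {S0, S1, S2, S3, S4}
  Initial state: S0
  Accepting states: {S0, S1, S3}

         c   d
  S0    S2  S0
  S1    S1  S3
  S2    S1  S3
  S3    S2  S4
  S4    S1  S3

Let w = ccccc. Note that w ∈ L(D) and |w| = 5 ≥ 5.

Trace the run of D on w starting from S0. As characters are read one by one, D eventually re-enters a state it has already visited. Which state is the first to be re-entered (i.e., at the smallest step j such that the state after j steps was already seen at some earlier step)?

S1

State sequence: S0 -c-> S2 -c-> S1 -c-> S1 -c-> S1 -c-> S1
First repeat at step 3: S1 was already visited.

The earliest repeat is at step j = 3: D is in S1, which it already visited at step i = 2.
With |Q| = 5, pigeonhole forces a state repeat no later than step 5; the substring read between the first and second visits to that state can be pumped.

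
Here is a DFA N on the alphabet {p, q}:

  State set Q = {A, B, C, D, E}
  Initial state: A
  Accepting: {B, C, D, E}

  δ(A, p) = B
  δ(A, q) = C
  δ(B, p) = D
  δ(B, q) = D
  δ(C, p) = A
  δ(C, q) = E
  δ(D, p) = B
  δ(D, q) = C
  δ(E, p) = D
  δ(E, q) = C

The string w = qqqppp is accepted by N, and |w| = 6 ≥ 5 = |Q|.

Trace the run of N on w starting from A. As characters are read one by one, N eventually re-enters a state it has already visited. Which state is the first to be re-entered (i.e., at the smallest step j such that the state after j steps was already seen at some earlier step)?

Run of N on w = q q q p p p:
  step 0: A  (start)
  step 1: C  (read q: A→C)
  step 2: E  (read q: C→E)
  step 3: C  (read q: E→C)   ← first repeat (C seen earlier)
  step 4: A  (read p: C→A)
  step 5: B  (read p: A→B)
  step 6: D  (read p: B→D)

The earliest repeat is at step j = 3: N is in C, which it already visited at step i = 1.
With |Q| = 5, pigeonhole forces a state repeat no later than step 5; the substring read between the first and second visits to that state can be pumped.

C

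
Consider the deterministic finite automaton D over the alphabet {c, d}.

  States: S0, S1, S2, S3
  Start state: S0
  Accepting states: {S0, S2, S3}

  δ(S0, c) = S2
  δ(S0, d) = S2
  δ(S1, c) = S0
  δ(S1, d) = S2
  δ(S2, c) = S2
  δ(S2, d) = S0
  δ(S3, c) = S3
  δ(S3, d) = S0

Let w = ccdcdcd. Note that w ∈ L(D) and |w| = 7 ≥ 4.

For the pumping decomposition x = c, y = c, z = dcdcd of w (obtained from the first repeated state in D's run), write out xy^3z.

xy^3z = c·c·c·c·dcdcd = ccccdcdcd.
Reading y = c takes D from S2 back to S2, so after x·y·y·y the machine is still in S2, and z then leads to the accepting state S0. Hence ccccdcdcd ∈ L(D).

ccccdcdcd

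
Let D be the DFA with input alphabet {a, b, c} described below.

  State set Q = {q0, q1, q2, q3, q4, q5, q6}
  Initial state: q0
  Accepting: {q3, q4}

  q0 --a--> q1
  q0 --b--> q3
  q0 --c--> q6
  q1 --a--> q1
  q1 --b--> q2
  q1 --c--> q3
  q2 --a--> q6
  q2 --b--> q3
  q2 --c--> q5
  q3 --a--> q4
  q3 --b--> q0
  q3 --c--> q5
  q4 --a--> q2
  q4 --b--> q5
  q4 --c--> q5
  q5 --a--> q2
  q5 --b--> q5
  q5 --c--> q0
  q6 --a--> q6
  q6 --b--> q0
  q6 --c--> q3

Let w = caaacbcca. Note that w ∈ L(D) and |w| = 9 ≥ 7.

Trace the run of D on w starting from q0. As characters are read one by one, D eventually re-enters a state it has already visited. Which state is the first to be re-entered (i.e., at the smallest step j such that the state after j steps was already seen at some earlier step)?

q6

State sequence: q0 -c-> q6 -a-> q6 -a-> q6 -a-> q6 -c-> q3 -b-> q0 -c-> q6 -c-> q3 -a-> q4
First repeat at step 2: q6 was already visited.

The earliest repeat is at step j = 2: D is in q6, which it already visited at step i = 1.
Since D has 7 states, any run of length ≥ 7 visits 7+1 states, so by pigeonhole some state repeats within the first 7 steps — that repeat gives the pumpable loop.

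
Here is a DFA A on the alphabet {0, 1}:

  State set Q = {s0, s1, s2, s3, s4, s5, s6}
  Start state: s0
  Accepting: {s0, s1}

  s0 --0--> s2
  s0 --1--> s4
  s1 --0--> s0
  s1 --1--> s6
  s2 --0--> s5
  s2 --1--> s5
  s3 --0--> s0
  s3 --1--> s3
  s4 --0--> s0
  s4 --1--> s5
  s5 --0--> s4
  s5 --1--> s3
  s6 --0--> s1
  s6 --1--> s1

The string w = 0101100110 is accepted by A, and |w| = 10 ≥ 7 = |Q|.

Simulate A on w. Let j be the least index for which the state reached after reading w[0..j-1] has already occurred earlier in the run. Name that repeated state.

State sequence: s0 -0-> s2 -1-> s5 -0-> s4 -1-> s5 -1-> s3 -0-> s0 -0-> s2 -1-> s5 -1-> s3 -0-> s0
First repeat at step 4: s5 was already visited.

The earliest repeat is at step j = 4: A is in s5, which it already visited at step i = 2.
With |Q| = 7, pigeonhole forces a state repeat no later than step 7; the substring read between the first and second visits to that state can be pumped.

s5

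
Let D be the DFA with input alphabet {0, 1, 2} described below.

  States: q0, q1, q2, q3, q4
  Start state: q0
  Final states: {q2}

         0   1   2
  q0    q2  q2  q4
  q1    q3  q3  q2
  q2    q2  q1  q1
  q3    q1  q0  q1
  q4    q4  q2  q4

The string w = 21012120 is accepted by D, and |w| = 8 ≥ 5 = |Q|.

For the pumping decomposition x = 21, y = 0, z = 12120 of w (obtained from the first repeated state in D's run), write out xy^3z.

xy^3z = 21·0·0·0·12120 = 2100012120.
Reading y = 0 takes D from q2 back to q2, so after x·y·y·y the machine is still in q2, and z then leads to the accepting state q2. Hence 2100012120 ∈ L(D).

2100012120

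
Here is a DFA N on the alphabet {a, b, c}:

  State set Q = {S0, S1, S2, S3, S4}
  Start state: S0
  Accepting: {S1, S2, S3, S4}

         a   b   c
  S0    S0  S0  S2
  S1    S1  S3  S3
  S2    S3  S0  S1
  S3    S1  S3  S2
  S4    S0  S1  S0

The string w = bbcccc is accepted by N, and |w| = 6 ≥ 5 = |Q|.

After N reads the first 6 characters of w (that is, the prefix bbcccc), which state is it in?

Run of N on the first 6 characters of w = b b c c c c:
  step 0: S0  (start)
  step 1: S0  (read b: S0→S0)
  step 2: S0  (read b: S0→S0)
  step 3: S2  (read c: S0→S2)
  step 4: S1  (read c: S2→S1)
  step 5: S3  (read c: S1→S3)
  step 6: S2  (read c: S3→S2)

After reading 6 characters, N is in state S2.

S2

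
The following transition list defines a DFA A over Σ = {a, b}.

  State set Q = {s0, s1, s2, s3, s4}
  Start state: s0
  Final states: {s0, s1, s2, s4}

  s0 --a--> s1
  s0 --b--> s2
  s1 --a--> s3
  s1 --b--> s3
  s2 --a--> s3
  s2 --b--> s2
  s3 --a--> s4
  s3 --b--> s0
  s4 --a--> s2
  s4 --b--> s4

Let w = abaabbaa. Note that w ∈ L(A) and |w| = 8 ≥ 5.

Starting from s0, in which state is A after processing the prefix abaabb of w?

s2

State sequence: s0 -a-> s1 -b-> s3 -a-> s4 -a-> s2 -b-> s2 -b-> s2

After reading 6 characters, A is in state s2.
(This kind of state-tracing is the core of the pumping-lemma construction: with 5 states, pigeonhole forces a repeat within the first 5 steps.)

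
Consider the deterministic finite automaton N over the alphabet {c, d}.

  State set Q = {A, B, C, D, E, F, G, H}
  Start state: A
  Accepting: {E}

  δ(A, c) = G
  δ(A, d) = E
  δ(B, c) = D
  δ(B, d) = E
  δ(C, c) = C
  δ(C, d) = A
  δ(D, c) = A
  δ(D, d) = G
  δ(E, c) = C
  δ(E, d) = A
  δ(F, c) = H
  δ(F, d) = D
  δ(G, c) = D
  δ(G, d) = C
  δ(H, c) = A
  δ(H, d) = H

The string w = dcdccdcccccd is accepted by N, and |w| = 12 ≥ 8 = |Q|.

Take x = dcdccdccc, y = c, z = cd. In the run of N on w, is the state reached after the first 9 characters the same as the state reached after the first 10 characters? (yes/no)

no

Run of N on the first 10 characters of w = d c d c c d c c c c:
  step 0: A  (start)
  step 1: E  (read d: A→E)
  step 2: C  (read c: E→C)
  step 3: A  (read d: C→A)
  step 4: G  (read c: A→G)
  step 5: D  (read c: G→D)
  step 6: G  (read d: D→G)
  step 7: D  (read c: G→D)
  step 8: A  (read c: D→A)
  step 9: G  (read c: A→G)
  step 10: D  (read c: G→D)

After x (step 9): G. After xy (step 10): D.
They differ (G ≠ D), so y is not a cycle from the state after x; this split is not the one the pumping-lemma construction produces, and pumping y need not keep the string in L(N).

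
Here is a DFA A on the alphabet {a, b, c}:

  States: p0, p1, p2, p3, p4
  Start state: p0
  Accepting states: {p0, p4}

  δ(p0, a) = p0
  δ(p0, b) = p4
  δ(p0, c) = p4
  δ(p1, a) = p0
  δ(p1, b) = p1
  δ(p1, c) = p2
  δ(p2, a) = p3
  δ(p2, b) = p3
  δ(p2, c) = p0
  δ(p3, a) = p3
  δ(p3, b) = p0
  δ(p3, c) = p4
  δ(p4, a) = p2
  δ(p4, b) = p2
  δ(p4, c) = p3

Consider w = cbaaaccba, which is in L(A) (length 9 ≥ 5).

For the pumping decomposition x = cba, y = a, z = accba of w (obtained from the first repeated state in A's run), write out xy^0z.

xy⁰z = xz = cba·accba = cbaaccba.
Reading y = a takes A from p3 back to p3, so after x the machine is still in p3, and z then leads to the accepting state p0. Hence cbaaccba ∈ L(A).

cbaaccba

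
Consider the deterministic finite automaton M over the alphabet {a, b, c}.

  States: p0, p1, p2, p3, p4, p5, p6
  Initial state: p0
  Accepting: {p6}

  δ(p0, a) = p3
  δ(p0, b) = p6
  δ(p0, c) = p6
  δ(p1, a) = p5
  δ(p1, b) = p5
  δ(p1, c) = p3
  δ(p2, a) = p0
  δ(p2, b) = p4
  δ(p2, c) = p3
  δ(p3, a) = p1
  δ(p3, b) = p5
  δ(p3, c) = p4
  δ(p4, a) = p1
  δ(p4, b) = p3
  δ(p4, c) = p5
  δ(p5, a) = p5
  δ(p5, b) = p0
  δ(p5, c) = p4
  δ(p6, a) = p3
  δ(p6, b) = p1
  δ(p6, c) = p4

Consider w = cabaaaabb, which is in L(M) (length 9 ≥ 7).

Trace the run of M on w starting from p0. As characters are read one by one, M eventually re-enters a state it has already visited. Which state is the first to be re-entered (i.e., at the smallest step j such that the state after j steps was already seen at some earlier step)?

p5

State sequence: p0 -c-> p6 -a-> p3 -b-> p5 -a-> p5 -a-> p5 -a-> p5 -a-> p5 -b-> p0 -b-> p6
First repeat at step 4: p5 was already visited.

The earliest repeat is at step j = 4: M is in p5, which it already visited at step i = 3.
With |Q| = 7, pigeonhole forces a state repeat no later than step 7; the substring read between the first and second visits to that state can be pumped.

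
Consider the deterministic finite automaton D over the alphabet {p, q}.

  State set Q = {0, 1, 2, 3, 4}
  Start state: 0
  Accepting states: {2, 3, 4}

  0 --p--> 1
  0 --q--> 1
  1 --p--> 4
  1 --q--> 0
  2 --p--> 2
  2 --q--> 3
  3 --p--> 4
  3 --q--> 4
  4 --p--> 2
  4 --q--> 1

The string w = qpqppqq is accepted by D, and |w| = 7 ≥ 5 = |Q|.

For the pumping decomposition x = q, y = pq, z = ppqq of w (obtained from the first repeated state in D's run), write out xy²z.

xy^2z = q·pq·pq·ppqq = qpqpqppqq.
Reading y = pq takes D from 1 back to 1, so after x·y·y the machine is still in 1, and z then leads to the accepting state 4. Hence qpqpqppqq ∈ L(D).

qpqpqppqq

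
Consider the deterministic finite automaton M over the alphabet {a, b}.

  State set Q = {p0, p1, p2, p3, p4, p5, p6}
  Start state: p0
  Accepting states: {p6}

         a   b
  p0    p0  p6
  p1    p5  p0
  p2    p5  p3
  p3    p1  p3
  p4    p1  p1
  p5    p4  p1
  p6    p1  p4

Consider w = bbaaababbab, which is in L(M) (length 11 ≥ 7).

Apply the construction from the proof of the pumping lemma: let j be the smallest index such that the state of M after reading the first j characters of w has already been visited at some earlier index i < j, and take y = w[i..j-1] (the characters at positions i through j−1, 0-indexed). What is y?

aaa

State sequence: p0 -b-> p6 -b-> p4 -a-> p1 -a-> p5 -a-> p4 -b-> p1 -a-> p5 -b-> p1 -b-> p0 -a-> p0 -b-> p6
First repeat at step 5: p4 was already visited.

So i = 2, j = 5, giving x = w[0:2] = bb, y = w[2:5] = aaa, z = w[5:11] = babbab.
Check: |xy| = 5 ≤ 7 and |y| = 3 ≥ 1. Reading y takes M from p4 back to p4, so every xyⁱz is accepted.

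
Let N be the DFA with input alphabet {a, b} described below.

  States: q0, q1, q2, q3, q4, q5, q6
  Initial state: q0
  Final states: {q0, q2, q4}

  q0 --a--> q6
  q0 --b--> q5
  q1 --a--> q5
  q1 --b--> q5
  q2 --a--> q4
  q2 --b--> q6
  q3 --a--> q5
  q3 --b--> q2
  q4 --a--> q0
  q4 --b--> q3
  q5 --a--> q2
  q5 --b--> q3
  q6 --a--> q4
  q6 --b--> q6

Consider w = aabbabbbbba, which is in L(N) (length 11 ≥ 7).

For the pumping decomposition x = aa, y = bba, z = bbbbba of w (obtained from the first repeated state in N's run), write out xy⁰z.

xy⁰z = xz = aa·bbbbba = aabbbbba.
Reading y = bba takes N from q4 back to q4, so after x the machine is still in q4, and z then leads to the accepting state q4. Hence aabbbbba ∈ L(N).

aabbbbba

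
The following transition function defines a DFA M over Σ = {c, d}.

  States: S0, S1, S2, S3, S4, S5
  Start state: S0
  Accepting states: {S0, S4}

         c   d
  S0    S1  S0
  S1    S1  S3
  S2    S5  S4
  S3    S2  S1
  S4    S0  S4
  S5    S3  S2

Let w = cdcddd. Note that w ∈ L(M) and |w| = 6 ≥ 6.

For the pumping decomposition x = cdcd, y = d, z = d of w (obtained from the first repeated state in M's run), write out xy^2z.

cdcdddd

xy^2z = cdcd·d·d·d = cdcdddd.
Reading y = d takes M from S4 back to S4, so after x·y·y the machine is still in S4, and z then leads to the accepting state S4. Hence cdcdddd ∈ L(M).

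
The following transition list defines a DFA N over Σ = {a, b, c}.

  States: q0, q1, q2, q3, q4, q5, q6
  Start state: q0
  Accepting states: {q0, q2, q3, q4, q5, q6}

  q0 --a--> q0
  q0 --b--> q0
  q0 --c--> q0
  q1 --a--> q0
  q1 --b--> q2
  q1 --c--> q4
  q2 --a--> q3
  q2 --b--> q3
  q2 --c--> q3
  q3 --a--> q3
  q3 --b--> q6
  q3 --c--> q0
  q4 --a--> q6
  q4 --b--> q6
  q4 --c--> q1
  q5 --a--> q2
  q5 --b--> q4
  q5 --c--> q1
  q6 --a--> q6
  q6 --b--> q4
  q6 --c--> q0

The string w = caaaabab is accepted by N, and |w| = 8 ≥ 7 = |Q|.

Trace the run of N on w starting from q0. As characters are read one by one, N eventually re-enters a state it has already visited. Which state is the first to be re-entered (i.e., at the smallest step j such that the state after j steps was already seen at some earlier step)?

q0

Run of N on w = c a a a a b a b:
  step 0: q0  (start)
  step 1: q0  (read c: q0→q0)   ← first repeat (q0 seen earlier)
  step 2: q0  (read a: q0→q0)
  step 3: q0  (read a: q0→q0)
  step 4: q0  (read a: q0→q0)
  step 5: q0  (read a: q0→q0)
  step 6: q0  (read b: q0→q0)
  step 7: q0  (read a: q0→q0)
  step 8: q0  (read b: q0→q0)

The earliest repeat is at step j = 1: N is in q0, which it already visited at step i = 0.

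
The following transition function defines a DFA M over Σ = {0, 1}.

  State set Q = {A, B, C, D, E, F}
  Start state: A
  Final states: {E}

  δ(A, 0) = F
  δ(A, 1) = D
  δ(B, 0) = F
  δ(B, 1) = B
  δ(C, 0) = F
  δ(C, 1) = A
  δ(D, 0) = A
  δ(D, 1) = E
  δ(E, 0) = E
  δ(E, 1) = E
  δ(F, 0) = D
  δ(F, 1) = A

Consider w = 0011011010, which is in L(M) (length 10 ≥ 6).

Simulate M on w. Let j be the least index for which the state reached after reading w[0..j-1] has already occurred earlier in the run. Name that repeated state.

State sequence: A -0-> F -0-> D -1-> E -1-> E -0-> E -1-> E -1-> E -0-> E -1-> E -0-> E
First repeat at step 4: E was already visited.

The earliest repeat is at step j = 4: M is in E, which it already visited at step i = 3.
Pumping length from the standard proof: p = 6 (the number of states). The repeated state found above gives |xy| = j ≤ 6 and |y| = j − i ≥ 1.

E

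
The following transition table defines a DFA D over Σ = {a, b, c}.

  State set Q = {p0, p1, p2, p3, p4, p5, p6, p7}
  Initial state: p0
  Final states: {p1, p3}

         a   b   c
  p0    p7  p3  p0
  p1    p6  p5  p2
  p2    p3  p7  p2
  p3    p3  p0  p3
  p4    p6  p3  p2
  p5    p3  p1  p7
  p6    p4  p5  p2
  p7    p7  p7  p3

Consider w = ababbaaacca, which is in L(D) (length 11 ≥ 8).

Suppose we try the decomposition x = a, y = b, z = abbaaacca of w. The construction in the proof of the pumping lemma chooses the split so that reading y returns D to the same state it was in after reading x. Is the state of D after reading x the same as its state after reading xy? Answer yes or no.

Run of D on the first 2 characters of w = a b:
  step 0: p0  (start)
  step 1: p7  (read a: p0→p7)
  step 2: p7  (read b: p7→p7)

After x (step 1): p7. After xy (step 2): p7.
They match, so y = b drives D around a cycle from p7 back to itself; pumping y any number of times keeps D in p7 before reading z, and xyⁱz ∈ L(D) for every i ≥ 0.

yes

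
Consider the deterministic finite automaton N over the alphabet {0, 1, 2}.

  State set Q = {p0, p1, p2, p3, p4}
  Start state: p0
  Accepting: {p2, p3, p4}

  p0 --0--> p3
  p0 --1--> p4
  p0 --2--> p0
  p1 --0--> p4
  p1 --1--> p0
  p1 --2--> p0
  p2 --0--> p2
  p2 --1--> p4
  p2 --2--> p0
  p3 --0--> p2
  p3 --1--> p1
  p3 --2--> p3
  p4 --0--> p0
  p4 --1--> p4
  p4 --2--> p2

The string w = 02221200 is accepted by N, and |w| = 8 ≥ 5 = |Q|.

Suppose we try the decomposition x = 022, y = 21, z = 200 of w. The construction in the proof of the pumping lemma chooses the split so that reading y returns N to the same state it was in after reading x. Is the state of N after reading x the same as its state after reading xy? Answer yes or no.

State sequence: p0 -0-> p3 -2-> p3 -2-> p3 -2-> p3 -1-> p1

After x (step 3): p3. After xy (step 5): p1.
They differ (p3 ≠ p1), so y is not a cycle from the state after x; this split is not the one the pumping-lemma construction produces, and pumping y need not keep the string in L(N).

no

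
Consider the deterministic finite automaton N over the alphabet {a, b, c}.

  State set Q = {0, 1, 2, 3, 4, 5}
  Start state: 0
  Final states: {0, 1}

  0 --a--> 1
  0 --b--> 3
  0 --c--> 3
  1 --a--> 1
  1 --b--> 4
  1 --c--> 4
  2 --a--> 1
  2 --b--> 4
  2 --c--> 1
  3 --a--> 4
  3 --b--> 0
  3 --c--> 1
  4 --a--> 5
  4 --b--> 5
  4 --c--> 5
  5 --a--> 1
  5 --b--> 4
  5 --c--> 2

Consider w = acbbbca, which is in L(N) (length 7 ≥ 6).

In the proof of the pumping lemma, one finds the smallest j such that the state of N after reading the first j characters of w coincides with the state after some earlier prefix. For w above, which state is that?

4

State sequence: 0 -a-> 1 -c-> 4 -b-> 5 -b-> 4 -b-> 5 -c-> 2 -a-> 1
First repeat at step 4: 4 was already visited.

The earliest repeat is at step j = 4: N is in 4, which it already visited at step i = 2.
The DFA has 6 states, so the proof of the pumping lemma guarantees a repeated state among the first 6+1 visited; the segment between the two visits is the pumpable y.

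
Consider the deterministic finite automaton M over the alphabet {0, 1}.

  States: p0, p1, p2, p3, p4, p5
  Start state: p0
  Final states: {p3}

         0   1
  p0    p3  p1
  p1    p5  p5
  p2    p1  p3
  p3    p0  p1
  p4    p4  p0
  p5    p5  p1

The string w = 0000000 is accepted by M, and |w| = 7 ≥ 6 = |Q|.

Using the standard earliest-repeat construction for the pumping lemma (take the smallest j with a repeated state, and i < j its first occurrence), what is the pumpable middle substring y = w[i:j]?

State sequence: p0 -0-> p3 -0-> p0 -0-> p3 -0-> p0 -0-> p3 -0-> p0 -0-> p3
First repeat at step 2: p0 was already visited.

So i = 0, j = 2, giving x = w[0:0] = ε, y = w[0:2] = 00, z = w[2:7] = 00000.
Check: |xy| = 2 ≤ 6 and |y| = 2 ≥ 1. Reading y takes M from p0 back to p0, so every xyⁱz is accepted.

00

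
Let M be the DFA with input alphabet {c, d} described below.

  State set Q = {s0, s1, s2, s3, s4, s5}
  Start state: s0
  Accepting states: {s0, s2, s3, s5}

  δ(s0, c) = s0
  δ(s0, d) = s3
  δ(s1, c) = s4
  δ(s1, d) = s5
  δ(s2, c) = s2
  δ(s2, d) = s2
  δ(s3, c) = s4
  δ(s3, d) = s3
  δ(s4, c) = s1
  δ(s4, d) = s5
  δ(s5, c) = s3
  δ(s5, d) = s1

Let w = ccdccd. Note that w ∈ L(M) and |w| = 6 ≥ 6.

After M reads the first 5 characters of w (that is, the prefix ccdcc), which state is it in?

s1

State sequence: s0 -c-> s0 -c-> s0 -d-> s3 -c-> s4 -c-> s1

After reading 5 characters, M is in state s1.
(This kind of state-tracing is the core of the pumping-lemma construction: with 6 states, pigeonhole forces a repeat within the first 6 steps.)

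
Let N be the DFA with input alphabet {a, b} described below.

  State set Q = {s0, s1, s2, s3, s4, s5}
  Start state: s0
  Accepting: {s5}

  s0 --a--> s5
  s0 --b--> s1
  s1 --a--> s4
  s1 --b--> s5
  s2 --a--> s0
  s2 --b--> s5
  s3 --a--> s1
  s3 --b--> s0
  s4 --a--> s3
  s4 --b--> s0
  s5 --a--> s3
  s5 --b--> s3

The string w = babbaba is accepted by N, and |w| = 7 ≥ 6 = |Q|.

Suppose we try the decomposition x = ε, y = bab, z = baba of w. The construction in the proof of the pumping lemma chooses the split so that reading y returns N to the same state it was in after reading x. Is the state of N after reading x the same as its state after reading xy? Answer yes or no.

State sequence: s0 -b-> s1 -a-> s4 -b-> s0

After x (step 0): s0. After xy (step 3): s0.
They match, so y = bab drives N around a cycle from s0 back to itself; pumping y any number of times keeps N in s0 before reading z, and xyⁱz ∈ L(N) for every i ≥ 0.

yes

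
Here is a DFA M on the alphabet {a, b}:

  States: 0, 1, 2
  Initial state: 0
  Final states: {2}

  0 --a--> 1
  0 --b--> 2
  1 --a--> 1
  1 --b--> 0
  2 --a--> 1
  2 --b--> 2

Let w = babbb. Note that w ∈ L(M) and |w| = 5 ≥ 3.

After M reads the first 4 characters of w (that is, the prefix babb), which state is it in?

State sequence: 0 -b-> 2 -a-> 1 -b-> 0 -b-> 2

After reading 4 characters, M is in state 2.

2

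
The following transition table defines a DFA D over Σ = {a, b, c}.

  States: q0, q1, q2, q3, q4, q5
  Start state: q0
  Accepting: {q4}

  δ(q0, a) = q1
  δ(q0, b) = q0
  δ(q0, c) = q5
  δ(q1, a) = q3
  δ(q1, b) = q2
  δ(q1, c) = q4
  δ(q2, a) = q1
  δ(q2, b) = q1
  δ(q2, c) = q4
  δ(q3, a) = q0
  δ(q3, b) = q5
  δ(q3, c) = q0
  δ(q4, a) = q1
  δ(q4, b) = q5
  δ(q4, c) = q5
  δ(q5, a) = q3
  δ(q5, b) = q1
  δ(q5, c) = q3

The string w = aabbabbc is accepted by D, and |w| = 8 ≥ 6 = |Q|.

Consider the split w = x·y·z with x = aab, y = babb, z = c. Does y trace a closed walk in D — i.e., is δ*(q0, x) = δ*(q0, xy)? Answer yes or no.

Run of D on the first 7 characters of w = a a b b a b b:
  step 0: q0  (start)
  step 1: q1  (read a: q0→q1)
  step 2: q3  (read a: q1→q3)
  step 3: q5  (read b: q3→q5)
  step 4: q1  (read b: q5→q1)
  step 5: q3  (read a: q1→q3)
  step 6: q5  (read b: q3→q5)
  step 7: q1  (read b: q5→q1)

After x (step 3): q5. After xy (step 7): q1.
They differ (q5 ≠ q1), so y is not a cycle from the state after x; this split is not the one the pumping-lemma construction produces, and pumping y need not keep the string in L(D).

no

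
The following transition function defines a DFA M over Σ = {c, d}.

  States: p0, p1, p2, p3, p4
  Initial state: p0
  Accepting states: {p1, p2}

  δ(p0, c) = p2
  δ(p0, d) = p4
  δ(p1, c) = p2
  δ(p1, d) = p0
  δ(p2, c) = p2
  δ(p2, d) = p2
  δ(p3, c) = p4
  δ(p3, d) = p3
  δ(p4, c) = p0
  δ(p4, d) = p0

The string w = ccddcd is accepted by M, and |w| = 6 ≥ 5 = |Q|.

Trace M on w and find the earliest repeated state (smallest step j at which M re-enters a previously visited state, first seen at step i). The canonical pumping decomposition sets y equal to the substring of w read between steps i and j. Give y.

c

State sequence: p0 -c-> p2 -c-> p2 -d-> p2 -d-> p2 -c-> p2 -d-> p2
First repeat at step 2: p2 was already visited.

So i = 1, j = 2, giving x = w[0:1] = c, y = w[1:2] = c, z = w[2:6] = ddcd.
Check: |xy| = 2 ≤ 5 and |y| = 1 ≥ 1. Reading y takes M from p2 back to p2, so every xyⁱz is accepted.
Since M has 5 states, any run of length ≥ 5 visits 5+1 states, so by pigeonhole some state repeats within the first 5 steps — that repeat gives the pumpable loop.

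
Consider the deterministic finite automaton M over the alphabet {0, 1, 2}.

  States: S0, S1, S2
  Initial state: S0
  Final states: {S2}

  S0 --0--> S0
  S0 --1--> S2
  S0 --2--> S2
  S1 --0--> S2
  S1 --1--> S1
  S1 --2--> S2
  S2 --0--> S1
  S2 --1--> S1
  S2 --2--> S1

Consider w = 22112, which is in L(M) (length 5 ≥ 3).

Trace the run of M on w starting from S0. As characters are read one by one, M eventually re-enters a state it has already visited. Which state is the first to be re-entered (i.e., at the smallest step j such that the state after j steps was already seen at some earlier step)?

S1

Run of M on w = 2 2 1 1 2:
  step 0: S0  (start)
  step 1: S2  (read 2: S0→S2)
  step 2: S1  (read 2: S2→S1)
  step 3: S1  (read 1: S1→S1)   ← first repeat (S1 seen earlier)
  step 4: S1  (read 1: S1→S1)
  step 5: S2  (read 2: S1→S2)

The earliest repeat is at step j = 3: M is in S1, which it already visited at step i = 2.
With |Q| = 3, pigeonhole forces a state repeat no later than step 3; the substring read between the first and second visits to that state can be pumped.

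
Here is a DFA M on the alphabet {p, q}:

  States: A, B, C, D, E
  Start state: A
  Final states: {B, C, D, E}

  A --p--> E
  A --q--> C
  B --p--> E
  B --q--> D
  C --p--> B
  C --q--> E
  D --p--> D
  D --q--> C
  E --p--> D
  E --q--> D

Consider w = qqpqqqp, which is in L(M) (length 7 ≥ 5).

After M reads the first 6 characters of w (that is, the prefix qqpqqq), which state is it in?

Run of M on the first 6 characters of w = q q p q q q:
  step 0: A  (start)
  step 1: C  (read q: A→C)
  step 2: E  (read q: C→E)
  step 3: D  (read p: E→D)
  step 4: C  (read q: D→C)
  step 5: E  (read q: C→E)
  step 6: D  (read q: E→D)

After reading 6 characters, M is in state D.

D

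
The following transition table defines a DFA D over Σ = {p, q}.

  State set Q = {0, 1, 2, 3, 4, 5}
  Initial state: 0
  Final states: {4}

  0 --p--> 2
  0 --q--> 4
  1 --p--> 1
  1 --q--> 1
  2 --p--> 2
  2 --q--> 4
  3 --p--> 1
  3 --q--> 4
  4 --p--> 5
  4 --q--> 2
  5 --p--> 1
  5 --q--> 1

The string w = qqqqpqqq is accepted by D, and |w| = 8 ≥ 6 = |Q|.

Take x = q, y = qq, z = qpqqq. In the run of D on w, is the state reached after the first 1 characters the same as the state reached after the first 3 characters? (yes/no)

State sequence: 0 -q-> 4 -q-> 2 -q-> 4

After x (step 1): 4. After xy (step 3): 4.
They match, so y = qq drives D around a cycle from 4 back to itself; pumping y any number of times keeps D in 4 before reading z, and xyⁱz ∈ L(D) for every i ≥ 0.

yes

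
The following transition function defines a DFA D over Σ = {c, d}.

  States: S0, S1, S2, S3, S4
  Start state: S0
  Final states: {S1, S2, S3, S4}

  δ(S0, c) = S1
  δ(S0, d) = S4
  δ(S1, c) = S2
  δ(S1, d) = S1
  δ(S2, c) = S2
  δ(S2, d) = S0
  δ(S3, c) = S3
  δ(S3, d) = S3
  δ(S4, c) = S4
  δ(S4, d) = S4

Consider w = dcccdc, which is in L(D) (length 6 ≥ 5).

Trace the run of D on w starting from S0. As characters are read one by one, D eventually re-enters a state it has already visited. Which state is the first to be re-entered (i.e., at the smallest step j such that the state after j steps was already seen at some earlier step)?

State sequence: S0 -d-> S4 -c-> S4 -c-> S4 -c-> S4 -d-> S4 -c-> S4
First repeat at step 2: S4 was already visited.

The earliest repeat is at step j = 2: D is in S4, which it already visited at step i = 1.

S4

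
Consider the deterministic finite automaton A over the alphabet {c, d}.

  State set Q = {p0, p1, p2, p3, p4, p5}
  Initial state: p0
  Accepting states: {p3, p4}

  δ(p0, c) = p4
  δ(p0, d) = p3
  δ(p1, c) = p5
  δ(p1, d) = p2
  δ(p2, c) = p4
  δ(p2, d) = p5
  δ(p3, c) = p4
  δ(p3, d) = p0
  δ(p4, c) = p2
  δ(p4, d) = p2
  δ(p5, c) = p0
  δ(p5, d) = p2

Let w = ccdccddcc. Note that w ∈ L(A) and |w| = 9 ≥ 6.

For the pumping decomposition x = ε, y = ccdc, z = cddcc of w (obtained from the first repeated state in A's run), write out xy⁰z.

cddcc

xy⁰z = xz = ε·cddcc = cddcc.
Reading y = ccdc takes A from p0 back to p0, so after x the machine is still in p0, and z then leads to the accepting state p4. Hence cddcc ∈ L(A).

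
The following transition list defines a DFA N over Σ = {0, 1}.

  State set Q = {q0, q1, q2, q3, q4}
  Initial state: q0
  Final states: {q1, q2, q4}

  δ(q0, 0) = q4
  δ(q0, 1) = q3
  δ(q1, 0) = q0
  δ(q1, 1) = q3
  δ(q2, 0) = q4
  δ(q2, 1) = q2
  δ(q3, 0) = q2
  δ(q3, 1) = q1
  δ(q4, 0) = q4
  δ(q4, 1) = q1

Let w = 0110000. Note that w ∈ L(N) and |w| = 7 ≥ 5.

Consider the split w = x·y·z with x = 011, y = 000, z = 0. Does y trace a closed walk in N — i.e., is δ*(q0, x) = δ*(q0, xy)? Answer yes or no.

no

Run of N on the first 6 characters of w = 0 1 1 0 0 0:
  step 0: q0  (start)
  step 1: q4  (read 0: q0→q4)
  step 2: q1  (read 1: q4→q1)
  step 3: q3  (read 1: q1→q3)
  step 4: q2  (read 0: q3→q2)
  step 5: q4  (read 0: q2→q4)
  step 6: q4  (read 0: q4→q4)

After x (step 3): q3. After xy (step 6): q4.
They differ (q3 ≠ q4), so y is not a cycle from the state after x; this split is not the one the pumping-lemma construction produces, and pumping y need not keep the string in L(N).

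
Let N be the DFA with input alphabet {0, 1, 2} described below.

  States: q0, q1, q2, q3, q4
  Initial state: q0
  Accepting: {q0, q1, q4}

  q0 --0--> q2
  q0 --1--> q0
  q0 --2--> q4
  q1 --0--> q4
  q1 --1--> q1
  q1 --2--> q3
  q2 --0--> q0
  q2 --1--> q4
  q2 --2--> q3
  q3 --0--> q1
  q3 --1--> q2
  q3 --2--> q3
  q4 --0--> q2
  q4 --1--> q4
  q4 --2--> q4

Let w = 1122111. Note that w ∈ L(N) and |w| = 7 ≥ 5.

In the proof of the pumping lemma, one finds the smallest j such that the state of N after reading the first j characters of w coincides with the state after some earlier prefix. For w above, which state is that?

Run of N on w = 1 1 2 2 1 1 1:
  step 0: q0  (start)
  step 1: q0  (read 1: q0→q0)   ← first repeat (q0 seen earlier)
  step 2: q0  (read 1: q0→q0)
  step 3: q4  (read 2: q0→q4)
  step 4: q4  (read 2: q4→q4)
  step 5: q4  (read 1: q4→q4)
  step 6: q4  (read 1: q4→q4)
  step 7: q4  (read 1: q4→q4)

The earliest repeat is at step j = 1: N is in q0, which it already visited at step i = 0.
Pumping length from the standard proof: p = 5 (the number of states). The repeated state found above gives |xy| = j ≤ 5 and |y| = j − i ≥ 1.

q0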